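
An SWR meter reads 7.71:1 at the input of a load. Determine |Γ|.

|Γ| ≈ 0.77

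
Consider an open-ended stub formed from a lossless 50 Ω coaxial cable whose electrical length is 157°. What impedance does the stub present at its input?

tan(βl) = -0.424
For an open-ended stub, Z_in = −jZ_0·cot(βl) = −jZ_0/tan(βl)

Z_in ≈ +j118 Ω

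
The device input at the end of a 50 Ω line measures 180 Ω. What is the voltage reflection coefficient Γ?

Γ = 0.565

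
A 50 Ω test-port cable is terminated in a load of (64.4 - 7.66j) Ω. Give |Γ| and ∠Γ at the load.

Γ = (Z_L − Z_0)/(Z_L + Z_0) = (14.4 − j7.66)/(114.4 − j7.66)
|Γ| = 16.3/115 = 0.142

Γ ≈ 0.142 ∠ -24.2°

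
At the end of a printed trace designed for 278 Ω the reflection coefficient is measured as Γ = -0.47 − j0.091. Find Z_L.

Z_L ≈ 98.8 − j23.3 Ω

Z_L = Z_0·(1 + Γ)/(1 − Γ) = 278·(0.53 − j0.091)/(1.47 + j0.091)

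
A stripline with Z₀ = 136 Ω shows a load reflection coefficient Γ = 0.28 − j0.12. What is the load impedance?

Z_L ≈ 232 − j61.3 Ω

Z_L = Z_0·(1 + Γ)/(1 − Γ) = 136·(1.28 − j0.12)/(0.72 + j0.12)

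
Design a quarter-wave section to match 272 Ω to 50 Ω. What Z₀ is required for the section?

Z_qwt = √(Z_0·R_L) = √(50 × 272) = √13600

Z_qwt ≈ 117 Ω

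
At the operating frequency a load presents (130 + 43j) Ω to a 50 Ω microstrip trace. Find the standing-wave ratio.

Γ = (Z_L − Z_0)/(Z_L + Z_0) = (80 + j43)/(180 + j43)
|Γ| = 90.8/185 = 0.491
VSWR = (1 + |Γ|)/(1 − |Γ|) = 1.49/0.509

VSWR ≈ 2.93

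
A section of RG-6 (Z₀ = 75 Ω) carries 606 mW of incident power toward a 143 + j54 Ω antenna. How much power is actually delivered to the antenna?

P_delivered ≈ 515 mW

|Γ| = |(68 + j54)/(218 + j54)| = 0.387
|Γ|² = 0.149
P_refl = |Γ|²·P_inc = 90.6 mW, P_del = (1 − |Γ|²)·P_inc = 515 mW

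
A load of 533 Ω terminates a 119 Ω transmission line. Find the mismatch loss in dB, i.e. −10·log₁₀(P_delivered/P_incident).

Γ = (533 − 119)/(533 + 119) = 0.635
|Γ|² = 0.403, so P_del/P_inc = 1 − |Γ|² = 0.597
ML = −10·log₁₀(1 − |Γ|²)

mismatch loss ≈ 2.24 dB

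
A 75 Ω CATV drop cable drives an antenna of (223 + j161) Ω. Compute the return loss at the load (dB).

RL ≈ 3.8 dB

Γ = (148 + j161)/(298 + j161), |Γ| = 0.646
RL = −20·log₁₀|Γ| = −20·log₁₀(0.646)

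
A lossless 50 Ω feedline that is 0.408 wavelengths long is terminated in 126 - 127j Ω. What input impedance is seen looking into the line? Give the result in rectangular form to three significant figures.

βl = 2π × 0.408 = 147°
tan(βl) = tan(147°) = -0.652
Z_in = Z_0·(Z_L + jZ_0·tanβl)/(Z_0 + jZ_L·tanβl)
     = 50·(126 − j160)/(-32.9 − j82.2)

Z_in ≈ 57.3 + j99.5 Ω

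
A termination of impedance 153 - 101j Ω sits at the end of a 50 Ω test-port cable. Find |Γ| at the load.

|Γ| ≈ 0.636

Γ = (Z_L − Z_0)/(Z_L + Z_0) = (103 − j101)/(203 − j101)
|Γ| = 144/227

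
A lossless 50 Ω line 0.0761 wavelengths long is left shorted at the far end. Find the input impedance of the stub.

βl = 2π × 0.0761 = 27.4°
tan(βl) = 0.518
For a shorted stub, Z_in = jZ_0·tan(βl)

Z_in ≈ +j25.9 Ω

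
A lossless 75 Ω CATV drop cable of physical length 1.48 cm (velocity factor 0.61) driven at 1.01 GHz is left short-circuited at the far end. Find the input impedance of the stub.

λ = v/f = 0.61·c / 1.01 GHz = 0.181 m
βl = 2π·l/λ = 2π × 0.0817 = 29.4°
tan(βl) = 0.564
For a short-circuited stub, Z_in = jZ_0·tan(βl)

Z_in ≈ +j42.3 Ω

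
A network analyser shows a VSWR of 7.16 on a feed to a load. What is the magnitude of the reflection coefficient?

|Γ| = (S − 1)/(S + 1) = (7.16 − 1)/(7.16 + 1) = 6.16/8.16

|Γ| ≈ 0.755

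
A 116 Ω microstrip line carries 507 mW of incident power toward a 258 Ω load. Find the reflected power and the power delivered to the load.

Γ = (258 − 116)/(258 + 116) = 0.38
|Γ|² = 0.144
P_refl = |Γ|²·P_inc = 73.1 mW, P_del = (1 − |Γ|²)·P_inc = 434 mW

P_reflected ≈ 73.1 mW; P_delivered ≈ 434 mW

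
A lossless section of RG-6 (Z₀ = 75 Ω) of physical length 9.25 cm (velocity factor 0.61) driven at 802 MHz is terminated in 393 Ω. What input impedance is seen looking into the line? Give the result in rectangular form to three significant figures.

λ = v/f = 0.61·c / 802 MHz = 0.228 m
βl = 2π·l/λ = 2π × 0.405 = 146°
tan(βl) = tan(146°) = -0.676
Z_in = Z_0·(Z_L + jZ_0·tanβl)/(Z_0 + jZ_L·tanβl)
     = 75·(393 − j50.7)/(75 − j266)

Z_in ≈ 42.3 + j99 Ω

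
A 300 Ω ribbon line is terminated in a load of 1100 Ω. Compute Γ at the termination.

Γ = (Z_L − Z_0)/(Z_L + Z_0) = (1100 − 300)/(1100 + 300) = 800/1400

Γ = 0.571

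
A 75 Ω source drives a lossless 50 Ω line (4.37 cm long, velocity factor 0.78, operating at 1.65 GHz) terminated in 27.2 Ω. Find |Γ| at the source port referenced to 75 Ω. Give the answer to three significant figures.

λ = v/f = 0.78·c / 1.65 GHz = 0.142 m
βl = 2π·l/λ = 2π × 0.308 = 111°
tan(βl) = -2.61
Z_in = Z_0·(Z_L + jZ_0·tanβl)/(Z_0 + jZ_L·tanβl) = 70.5 − j30.4 Ω
Γ_s = (Z_in − Z_s)/(Z_in + Z_s) = (-4.5 − j30.4)/(146 − j30.4), |Γ_s| = 0.207

|Γ| ≈ 0.207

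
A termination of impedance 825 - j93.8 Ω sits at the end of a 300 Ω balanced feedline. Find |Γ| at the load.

Γ = (Z_L − Z_0)/(Z_L + Z_0) = (525 − j93.8)/(1125 − j93.8)
|Γ| = 533/1130

|Γ| ≈ 0.472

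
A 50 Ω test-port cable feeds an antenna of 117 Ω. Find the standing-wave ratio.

VSWR ≈ 2.34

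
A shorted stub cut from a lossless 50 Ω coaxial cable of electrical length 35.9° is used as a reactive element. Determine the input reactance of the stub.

X_in ≈ 36.2 Ω (inductive)

tan(βl) = 0.724
For a shorted stub, Z_in = jZ_0·tan(βl)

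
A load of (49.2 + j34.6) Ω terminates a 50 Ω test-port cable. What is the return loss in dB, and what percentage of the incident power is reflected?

RL ≈ 9.64 dB; 10.9% of incident power reflected

Γ = (-0.8 + j34.6)/(99.2 + j34.6), |Γ| = 0.329
RL = −20·log₁₀(0.329) = 9.64 dB
P_refl/P_inc = |Γ|² = 0.109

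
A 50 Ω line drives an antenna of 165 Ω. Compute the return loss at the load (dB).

Γ = (165 − 50)/(165 + 50) = 0.535
RL = −20·log₁₀|Γ| = −20·log₁₀(0.535)

RL ≈ 5.43 dB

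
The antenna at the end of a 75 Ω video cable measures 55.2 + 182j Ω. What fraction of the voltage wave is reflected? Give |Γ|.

Γ = (Z_L − Z_0)/(Z_L + Z_0) = (-19.8 + j182)/(130.2 + j182)
|Γ| = 183/224

|Γ| ≈ 0.818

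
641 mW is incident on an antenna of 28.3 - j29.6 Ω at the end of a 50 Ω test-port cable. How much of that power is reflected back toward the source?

P_reflected ≈ 123 mW

|Γ| = |(-21.7 − j29.6)/(78.3 − j29.6)| = 0.438
|Γ|² = 0.192
P_refl = |Γ|²·P_inc = 123 mW, P_del = (1 − |Γ|²)·P_inc = 518 mW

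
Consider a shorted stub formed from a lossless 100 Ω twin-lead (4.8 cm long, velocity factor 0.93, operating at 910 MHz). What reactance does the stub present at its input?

λ = v/f = 0.93·c / 910 MHz = 0.307 m
βl = 2π·l/λ = 2π × 0.157 = 56.4°
tan(βl) = 1.5
For a shorted stub, Z_in = jZ_0·tan(βl)

X_in ≈ 150 Ω (inductive)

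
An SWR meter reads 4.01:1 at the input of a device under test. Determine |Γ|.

|Γ| ≈ 0.601

|Γ| = (S − 1)/(S + 1) = (4.01 − 1)/(4.01 + 1) = 3.01/5.01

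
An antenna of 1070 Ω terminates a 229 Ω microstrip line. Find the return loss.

RL ≈ 3.78 dB

Γ = (1070 − 229)/(1070 + 229) = 0.647
RL = −20·log₁₀|Γ| = −20·log₁₀(0.647)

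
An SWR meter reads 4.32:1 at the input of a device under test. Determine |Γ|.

|Γ| ≈ 0.624

|Γ| = (S − 1)/(S + 1) = (4.32 − 1)/(4.32 + 1) = 3.32/5.32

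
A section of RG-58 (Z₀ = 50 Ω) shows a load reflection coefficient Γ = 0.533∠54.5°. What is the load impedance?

Z_L = Z_0·(1 + Γ)/(1 − Γ) = 50·(1.31 + j0.434)/(0.69 − j0.434)

Z_L ≈ 53.8 + j65.2 Ω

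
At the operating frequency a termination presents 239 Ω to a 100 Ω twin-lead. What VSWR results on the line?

Γ = (239 − 100)/(239 + 100) = 0.41
VSWR = (1 + 0.41)/(1 − 0.41)

VSWR ≈ 2.39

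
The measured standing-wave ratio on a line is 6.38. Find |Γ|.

|Γ| = (S − 1)/(S + 1) = (6.38 − 1)/(6.38 + 1) = 5.38/7.38

|Γ| ≈ 0.729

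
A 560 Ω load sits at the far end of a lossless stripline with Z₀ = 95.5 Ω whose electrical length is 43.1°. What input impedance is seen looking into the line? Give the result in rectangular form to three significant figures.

tan(βl) = tan(43.1°) = 0.936
Z_in = Z_0·(Z_L + jZ_0·tanβl)/(Z_0 + jZ_L·tanβl)
     = 95.5·(560 + j89.4)/(95.5 + j524)

Z_in ≈ 33.8 − j95.9 Ω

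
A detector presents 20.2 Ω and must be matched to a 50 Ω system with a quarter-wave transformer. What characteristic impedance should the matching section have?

Z_qwt = √(Z_0·R_L) = √(50 × 20.2) = √1010

Z_qwt ≈ 31.8 Ω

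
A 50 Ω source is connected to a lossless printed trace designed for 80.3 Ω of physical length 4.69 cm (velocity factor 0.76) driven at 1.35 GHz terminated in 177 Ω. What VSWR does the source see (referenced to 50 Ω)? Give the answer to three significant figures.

VSWR ≈ 1.47

λ = v/f = 0.76·c / 1.35 GHz = 0.169 m
βl = 2π·l/λ = 2π × 0.278 = 100°
tan(βl) = -5.69
Z_in = Z_0·(Z_L + jZ_0·tanβl)/(Z_0 + jZ_L·tanβl) = 37.3 + j11.1 Ω
Γ_s = (Z_in − Z_s)/(Z_in + Z_s) = (-12.7 + j11.1)/(87.3 + j11.1), |Γ_s| = 0.192
VSWR = (1 + |Γ_s|)/(1 − |Γ_s|)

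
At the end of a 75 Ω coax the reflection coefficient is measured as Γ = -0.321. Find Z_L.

Z_L ≈ 38.6 Ω

Z_L = Z_0·(1 + Γ)/(1 − Γ) = 75·(0.679)/(1.32)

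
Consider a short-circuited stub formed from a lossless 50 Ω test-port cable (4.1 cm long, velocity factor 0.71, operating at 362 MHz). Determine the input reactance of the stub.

X_in ≈ 23.4 Ω (inductive)

λ = v/f = 0.71·c / 362 MHz = 0.588 m
βl = 2π·l/λ = 2π × 0.0697 = 25.1°
tan(βl) = 0.468
For a short-circuited stub, Z_in = jZ_0·tan(βl)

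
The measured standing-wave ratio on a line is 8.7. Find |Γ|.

|Γ| ≈ 0.794

|Γ| = (S − 1)/(S + 1) = (8.7 − 1)/(8.7 + 1) = 7.7/9.7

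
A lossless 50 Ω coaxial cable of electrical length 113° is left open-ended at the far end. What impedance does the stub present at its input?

Z_in ≈ +j21.2 Ω

tan(βl) = -2.36
For an open-ended stub, Z_in = −jZ_0·cot(βl) = −jZ_0/tan(βl)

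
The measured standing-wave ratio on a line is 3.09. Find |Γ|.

|Γ| ≈ 0.511

|Γ| = (S − 1)/(S + 1) = (3.09 − 1)/(3.09 + 1) = 2.09/4.09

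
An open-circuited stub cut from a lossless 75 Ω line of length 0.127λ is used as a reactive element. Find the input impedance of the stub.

Z_in ≈ −j73.1 Ω

βl = 2π × 0.127 = 45.7°
tan(βl) = 1.03
For an open-circuited stub, Z_in = −jZ_0·cot(βl) = −jZ_0/tan(βl)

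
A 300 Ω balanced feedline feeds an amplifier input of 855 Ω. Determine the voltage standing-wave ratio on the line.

Γ = (855 − 300)/(855 + 300) = 0.481
VSWR = (1 + 0.481)/(1 − 0.481)

VSWR ≈ 2.85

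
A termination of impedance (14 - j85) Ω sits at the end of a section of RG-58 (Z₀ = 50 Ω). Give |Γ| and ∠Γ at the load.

Γ = (Z_L − Z_0)/(Z_L + Z_0) = (-36 − j85)/(64 − j85)
|Γ| = 92.3/106 = 0.868

Γ ≈ 0.868 ∠ -59.9°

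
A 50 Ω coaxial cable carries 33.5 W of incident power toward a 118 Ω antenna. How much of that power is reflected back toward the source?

P_reflected ≈ 5.49 W

Γ = (118 − 50)/(118 + 50) = 0.405
|Γ|² = 0.164
P_refl = |Γ|²·P_inc = 5.49 W, P_del = (1 − |Γ|²)·P_inc = 28 W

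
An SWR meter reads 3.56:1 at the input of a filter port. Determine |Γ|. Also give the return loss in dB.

|Γ| = (S − 1)/(S + 1) = (3.56 − 1)/(3.56 + 1) = 2.56/4.56
RL = −20·log₁₀|Γ| = −20·log₁₀(0.561)

|Γ| ≈ 0.561; return loss ≈ 5.01 dB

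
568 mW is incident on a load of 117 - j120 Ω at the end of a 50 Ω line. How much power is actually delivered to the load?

P_delivered ≈ 314 mW

|Γ| = |(67 − j120)/(167 − j120)| = 0.668
|Γ|² = 0.447
P_refl = |Γ|²·P_inc = 254 mW, P_del = (1 − |Γ|²)·P_inc = 314 mW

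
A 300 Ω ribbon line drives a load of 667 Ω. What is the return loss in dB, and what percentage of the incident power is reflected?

RL ≈ 8.42 dB; 14.4% of incident power reflected

Γ = (667 − 300)/(667 + 300) = 0.38
RL = −20·log₁₀(0.38) = 8.42 dB
P_refl/P_inc = |Γ|² = 0.144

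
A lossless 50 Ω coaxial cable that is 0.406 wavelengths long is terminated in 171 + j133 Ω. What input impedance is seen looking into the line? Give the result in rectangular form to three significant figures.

Z_in ≈ 19.1 + j51.4 Ω

βl = 2π × 0.406 = 146°
tan(βl) = tan(146°) = -0.67
Z_in = Z_0·(Z_L + jZ_0·tanβl)/(Z_0 + jZ_L·tanβl)
     = 50·(171 + j99.5)/(139 − j115)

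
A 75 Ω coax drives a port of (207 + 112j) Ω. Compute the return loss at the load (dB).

RL ≈ 4.87 dB

Γ = (132 + j112)/(282 + j112), |Γ| = 0.571
RL = −20·log₁₀|Γ| = −20·log₁₀(0.571)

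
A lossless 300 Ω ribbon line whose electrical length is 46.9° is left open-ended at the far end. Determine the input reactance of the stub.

X_in ≈ -281 Ω (capacitive)

tan(βl) = 1.07
For an open-ended stub, Z_in = −jZ_0·cot(βl) = −jZ_0/tan(βl)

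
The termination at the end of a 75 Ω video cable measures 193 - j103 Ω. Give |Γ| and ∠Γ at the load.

Γ ≈ 0.546 ∠ -20.1°

Γ = (Z_L − Z_0)/(Z_L + Z_0) = (118 − j103)/(268 − j103)
|Γ| = 157/287 = 0.546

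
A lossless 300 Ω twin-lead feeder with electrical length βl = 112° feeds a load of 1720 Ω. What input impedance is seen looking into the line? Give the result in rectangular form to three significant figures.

Z_in ≈ 60.6 + j117 Ω

tan(βl) = tan(112°) = -2.48
Z_in = Z_0·(Z_L + jZ_0·tanβl)/(Z_0 + jZ_L·tanβl)
     = 300·(1720 − j743)/(300 − j4260)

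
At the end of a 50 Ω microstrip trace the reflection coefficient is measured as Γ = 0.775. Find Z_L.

Z_L = Z_0·(1 + Γ)/(1 − Γ) = 50·(1.77)/(0.225)

Z_L ≈ 394 Ω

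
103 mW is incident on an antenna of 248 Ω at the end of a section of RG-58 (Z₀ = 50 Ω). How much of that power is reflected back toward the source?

Γ = (248 − 50)/(248 + 50) = 0.664
|Γ|² = 0.441
P_refl = |Γ|²·P_inc = 45.5 mW, P_del = (1 − |Γ|²)·P_inc = 57.5 mW

P_reflected ≈ 45.5 mW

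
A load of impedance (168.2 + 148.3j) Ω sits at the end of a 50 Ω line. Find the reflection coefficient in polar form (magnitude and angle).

Γ ≈ 0.719 ∠ 17.2°

Γ = (Z_L − Z_0)/(Z_L + Z_0) = (118.2 + j148.3)/(218.2 + j148.3)
|Γ| = 190/264 = 0.719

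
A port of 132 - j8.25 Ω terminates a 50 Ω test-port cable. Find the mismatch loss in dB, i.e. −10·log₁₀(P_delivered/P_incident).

mismatch loss ≈ 0.994 dB

Γ = (82 − j8.25)/(182 − j8.25), |Γ| = 0.452
|Γ|² = 0.205, so P_del/P_inc = 1 − |Γ|² = 0.795
ML = −10·log₁₀(1 − |Γ|²)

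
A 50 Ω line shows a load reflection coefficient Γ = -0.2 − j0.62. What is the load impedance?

Z_L = Z_0·(1 + Γ)/(1 − Γ) = 50·(0.8 − j0.62)/(1.2 + j0.62)

Z_L ≈ 15.8 − j34 Ω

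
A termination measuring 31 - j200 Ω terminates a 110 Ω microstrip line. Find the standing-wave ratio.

VSWR ≈ 15.5

Γ = (Z_L − Z_0)/(Z_L + Z_0) = (-79 − j200)/(141 − j200)
|Γ| = 215/245 = 0.879
VSWR = (1 + |Γ|)/(1 − |Γ|) = 1.88/0.121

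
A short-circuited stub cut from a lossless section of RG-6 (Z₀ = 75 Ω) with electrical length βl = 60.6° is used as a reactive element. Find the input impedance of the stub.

tan(βl) = 1.77
For a short-circuited stub, Z_in = jZ_0·tan(βl)

Z_in ≈ +j133 Ω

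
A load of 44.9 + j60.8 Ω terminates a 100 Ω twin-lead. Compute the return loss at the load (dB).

Γ = (-55.1 + j60.8)/(144.9 + j60.8), |Γ| = 0.522
RL = −20·log₁₀|Γ| = −20·log₁₀(0.522)

RL ≈ 5.64 dB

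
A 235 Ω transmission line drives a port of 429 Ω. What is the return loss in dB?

Γ = (429 − 235)/(429 + 235) = 0.292
RL = −20·log₁₀|Γ| = −20·log₁₀(0.292)

RL ≈ 10.7 dB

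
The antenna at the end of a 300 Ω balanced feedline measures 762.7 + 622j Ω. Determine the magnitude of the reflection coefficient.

Γ = (Z_L − Z_0)/(Z_L + Z_0) = (462.7 + j622)/(1063 + j622)
|Γ| = 775/1230

|Γ| ≈ 0.63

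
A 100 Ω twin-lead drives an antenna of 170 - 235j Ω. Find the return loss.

RL ≈ 3.29 dB

Γ = (70 − j235)/(270 − j235), |Γ| = 0.685
RL = −20·log₁₀|Γ| = −20·log₁₀(0.685)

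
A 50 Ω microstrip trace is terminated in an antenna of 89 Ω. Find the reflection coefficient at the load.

Γ = (Z_L − Z_0)/(Z_L + Z_0) = (89 − 50)/(89 + 50) = 39/139

Γ = 0.281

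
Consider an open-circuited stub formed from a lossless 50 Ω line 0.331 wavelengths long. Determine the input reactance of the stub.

βl = 2π × 0.331 = 119°
tan(βl) = -1.79
For an open-circuited stub, Z_in = −jZ_0·cot(βl) = −jZ_0/tan(βl)

X_in ≈ 27.9 Ω (inductive)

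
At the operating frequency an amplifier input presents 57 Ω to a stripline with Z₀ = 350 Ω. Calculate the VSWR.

Γ = (57 − 350)/(57 + 350) = -0.72
VSWR = (1 + 0.72)/(1 − 0.72)

VSWR ≈ 6.14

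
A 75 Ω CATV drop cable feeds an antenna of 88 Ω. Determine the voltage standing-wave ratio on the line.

Γ = (88 − 75)/(88 + 75) = 0.0798
VSWR = (1 + 0.0798)/(1 − 0.0798)

VSWR ≈ 1.17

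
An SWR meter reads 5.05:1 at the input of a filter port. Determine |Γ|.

|Γ| ≈ 0.669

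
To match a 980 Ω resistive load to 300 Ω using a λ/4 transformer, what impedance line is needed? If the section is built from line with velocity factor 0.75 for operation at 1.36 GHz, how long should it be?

Z_qwt = √(Z_0·R_L) = √(300 × 980) = √294000
λ = 0.75·c/f = 0.165 m, so l = λ/4 = 0.0414 m

Z_qwt ≈ 542 Ω; length ≈ 4.14 cm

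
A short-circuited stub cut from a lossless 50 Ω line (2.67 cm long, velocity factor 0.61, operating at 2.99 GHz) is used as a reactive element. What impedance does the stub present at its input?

Z_in ≈ −j21.2 Ω

λ = v/f = 0.61·c / 2.99 GHz = 0.0612 m
βl = 2π·l/λ = 2π × 0.436 = 157°
tan(βl) = -0.423
For a short-circuited stub, Z_in = jZ_0·tan(βl)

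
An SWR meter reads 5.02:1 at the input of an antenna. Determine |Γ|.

|Γ| = (S − 1)/(S + 1) = (5.02 − 1)/(5.02 + 1) = 4.02/6.02

|Γ| ≈ 0.668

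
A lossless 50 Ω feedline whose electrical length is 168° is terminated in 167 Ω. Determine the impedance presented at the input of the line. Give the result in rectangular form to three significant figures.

tan(βl) = tan(168°) = -0.213
Z_in = Z_0·(Z_L + jZ_0·tanβl)/(Z_0 + jZ_L·tanβl)
     = 50·(167 − j10.6)/(50 − j35.5)

Z_in ≈ 116 + j71.8 Ω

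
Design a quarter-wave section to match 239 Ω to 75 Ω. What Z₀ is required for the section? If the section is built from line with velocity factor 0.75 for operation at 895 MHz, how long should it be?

Z_qwt = √(Z_0·R_L) = √(75 × 239) = √17920
λ = 0.75·c/f = 0.251 m, so l = λ/4 = 0.0628 m

Z_qwt ≈ 134 Ω; length ≈ 6.28 cm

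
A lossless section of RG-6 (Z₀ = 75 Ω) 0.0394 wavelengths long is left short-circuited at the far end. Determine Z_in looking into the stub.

βl = 2π × 0.0394 = 14.2°
tan(βl) = 0.253
For a short-circuited stub, Z_in = jZ_0·tan(βl)

Z_in ≈ +j19 Ω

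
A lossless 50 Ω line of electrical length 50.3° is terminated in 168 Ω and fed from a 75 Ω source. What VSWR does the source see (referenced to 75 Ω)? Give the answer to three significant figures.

VSWR ≈ 3.94

tan(βl) = 1.2
Z_in = Z_0·(Z_L + jZ_0·tanβl)/(Z_0 + jZ_L·tanβl) = 23.7 − j35.7 Ω
Γ_s = (Z_in − Z_s)/(Z_in + Z_s) = (-51.3 − j35.7)/(98.7 − j35.7), |Γ_s| = 0.595
VSWR = (1 + |Γ_s|)/(1 − |Γ_s|)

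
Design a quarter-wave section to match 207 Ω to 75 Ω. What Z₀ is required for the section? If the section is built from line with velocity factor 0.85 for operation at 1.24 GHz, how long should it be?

Z_qwt = √(Z_0·R_L) = √(75 × 207) = √15520
λ = 0.85·c/f = 0.206 m, so l = λ/4 = 0.0514 m

Z_qwt ≈ 125 Ω; length ≈ 5.14 cm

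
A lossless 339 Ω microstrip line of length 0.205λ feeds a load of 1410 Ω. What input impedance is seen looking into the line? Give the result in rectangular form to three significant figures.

Z_in ≈ 88 − j92.3 Ω

βl = 2π × 0.205 = 73.8°
tan(βl) = tan(73.8°) = 3.44
Z_in = Z_0·(Z_L + jZ_0·tanβl)/(Z_0 + jZ_L·tanβl)
     = 339·(1410 + j1170)/(339 + j4850)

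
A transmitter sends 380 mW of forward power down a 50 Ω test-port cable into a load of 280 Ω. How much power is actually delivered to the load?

P_delivered ≈ 195 mW

Γ = (280 − 50)/(280 + 50) = 0.697
|Γ|² = 0.486
P_refl = |Γ|²·P_inc = 185 mW, P_del = (1 − |Γ|²)·P_inc = 195 mW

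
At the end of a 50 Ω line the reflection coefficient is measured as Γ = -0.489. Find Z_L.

Z_L ≈ 17.2 Ω

Z_L = Z_0·(1 + Γ)/(1 − Γ) = 50·(0.511)/(1.49)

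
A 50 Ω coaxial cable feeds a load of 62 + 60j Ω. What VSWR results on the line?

VSWR ≈ 2.86

Γ = (Z_L − Z_0)/(Z_L + Z_0) = (12 + j60)/(112 + j60)
|Γ| = 61.2/127 = 0.482
VSWR = (1 + |Γ|)/(1 − |Γ|) = 1.48/0.518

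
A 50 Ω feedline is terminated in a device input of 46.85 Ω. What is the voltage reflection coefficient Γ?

Γ = (Z_L − Z_0)/(Z_L + Z_0) = (46.85 − 50)/(46.85 + 50) = -3.15/96.85

Γ = -0.0325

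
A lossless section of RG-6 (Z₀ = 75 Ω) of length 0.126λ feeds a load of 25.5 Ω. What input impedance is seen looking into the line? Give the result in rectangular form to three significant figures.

βl = 2π × 0.126 = 45.4°
tan(βl) = tan(45.4°) = 1.01
Z_in = Z_0·(Z_L + jZ_0·tanβl)/(Z_0 + jZ_L·tanβl)
     = 75·(25.5 + j75.9)/(75 + j25.8)

Z_in ≈ 46.2 + j60.1 Ω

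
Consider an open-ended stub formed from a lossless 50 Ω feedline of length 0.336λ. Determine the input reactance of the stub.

X_in ≈ 30 Ω (inductive)

βl = 2π × 0.336 = 121°
tan(βl) = -1.67
For an open-ended stub, Z_in = −jZ_0·cot(βl) = −jZ_0/tan(βl)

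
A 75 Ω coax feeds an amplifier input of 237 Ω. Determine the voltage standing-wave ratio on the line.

VSWR ≈ 3.16

Γ = (237 − 75)/(237 + 75) = 0.519
VSWR = (1 + 0.519)/(1 − 0.519)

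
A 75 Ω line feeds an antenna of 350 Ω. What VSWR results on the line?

VSWR ≈ 4.67

For a purely resistive load, VSWR = R_L/Z_0 or Z_0/R_L (whichever > 1) = 350/75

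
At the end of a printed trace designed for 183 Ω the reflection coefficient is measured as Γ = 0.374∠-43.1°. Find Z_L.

Z_L = Z_0·(1 + Γ)/(1 − Γ) = 183·(1.27 − j0.256)/(0.727 + j0.256)

Z_L ≈ 265 − j158 Ω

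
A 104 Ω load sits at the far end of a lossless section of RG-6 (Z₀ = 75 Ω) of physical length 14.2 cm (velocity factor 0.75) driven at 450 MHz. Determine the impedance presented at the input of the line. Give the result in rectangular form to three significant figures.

λ = v/f = 0.75·c / 450 MHz = 0.5 m
βl = 2π·l/λ = 2π × 0.284 = 102°
tan(βl) = tan(102°) = -4.61
Z_in = Z_0·(Z_L + jZ_0·tanβl)/(Z_0 + jZ_L·tanβl)
     = 75·(104 − j346)/(75 − j479)

Z_in ≈ 55.3 + j7.62 Ω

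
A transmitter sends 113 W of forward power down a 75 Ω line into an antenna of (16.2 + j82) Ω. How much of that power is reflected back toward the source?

|Γ| = |(-58.8 + j82)/(91.2 + j82)| = 0.823
|Γ|² = 0.677
P_refl = |Γ|²·P_inc = 76.5 W, P_del = (1 − |Γ|²)·P_inc = 36.5 W

P_reflected ≈ 76.5 W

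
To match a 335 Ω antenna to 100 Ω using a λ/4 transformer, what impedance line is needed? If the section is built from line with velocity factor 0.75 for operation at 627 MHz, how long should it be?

Z_qwt ≈ 183 Ω; length ≈ 8.97 cm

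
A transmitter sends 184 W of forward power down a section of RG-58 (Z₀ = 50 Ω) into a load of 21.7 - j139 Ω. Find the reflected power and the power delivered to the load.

|Γ| = |(-28.3 − j139)/(71.7 − j139)| = 0.907
|Γ|² = 0.823
P_refl = |Γ|²·P_inc = 151 W, P_del = (1 − |Γ|²)·P_inc = 32.6 W

P_reflected ≈ 151 W; P_delivered ≈ 32.6 W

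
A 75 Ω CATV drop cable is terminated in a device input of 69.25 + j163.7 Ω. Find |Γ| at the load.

|Γ| ≈ 0.751

Γ = (Z_L − Z_0)/(Z_L + Z_0) = (-5.75 + j163.7)/(144.2 + j163.7)
|Γ| = 164/218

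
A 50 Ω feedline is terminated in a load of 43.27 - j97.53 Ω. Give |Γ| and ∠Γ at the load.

Γ ≈ 0.724 ∠ -47.7°

Γ = (Z_L − Z_0)/(Z_L + Z_0) = (-6.73 − j97.53)/(93.27 − j97.53)
|Γ| = 97.8/135 = 0.724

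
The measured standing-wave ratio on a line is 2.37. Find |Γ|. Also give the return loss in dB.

|Γ| ≈ 0.407; return loss ≈ 7.82 dB

|Γ| = (S − 1)/(S + 1) = (2.37 − 1)/(2.37 + 1) = 1.37/3.37
RL = −20·log₁₀|Γ| = −20·log₁₀(0.407)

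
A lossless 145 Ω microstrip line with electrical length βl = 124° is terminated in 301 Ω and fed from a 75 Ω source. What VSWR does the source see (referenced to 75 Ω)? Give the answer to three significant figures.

VSWR ≈ 2.27

tan(βl) = -1.48
Z_in = Z_0·(Z_L + jZ_0·tanβl)/(Z_0 + jZ_L·tanβl) = 91.9 + j67.9 Ω
Γ_s = (Z_in − Z_s)/(Z_in + Z_s) = (16.9 + j67.9)/(167 + j67.9), |Γ_s| = 0.388
VSWR = (1 + |Γ_s|)/(1 − |Γ_s|)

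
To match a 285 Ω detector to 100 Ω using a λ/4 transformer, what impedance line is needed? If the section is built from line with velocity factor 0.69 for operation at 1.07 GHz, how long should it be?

Z_qwt ≈ 169 Ω; length ≈ 4.84 cm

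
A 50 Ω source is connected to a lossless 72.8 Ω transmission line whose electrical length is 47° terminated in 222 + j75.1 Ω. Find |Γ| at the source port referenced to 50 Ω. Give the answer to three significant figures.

tan(βl) = 1.07
Z_in = Z_0·(Z_L + jZ_0·tanβl)/(Z_0 + jZ_L·tanβl) = 44.6 − j69.3 Ω
Γ_s = (Z_in − Z_s)/(Z_in + Z_s) = (-5.41 − j69.3)/(94.6 − j69.3), |Γ_s| = 0.593

|Γ| ≈ 0.593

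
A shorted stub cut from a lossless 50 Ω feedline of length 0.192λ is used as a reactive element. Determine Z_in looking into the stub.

βl = 2π × 0.192 = 69.1°
tan(βl) = 2.62
For a shorted stub, Z_in = jZ_0·tan(βl)

Z_in ≈ +j131 Ω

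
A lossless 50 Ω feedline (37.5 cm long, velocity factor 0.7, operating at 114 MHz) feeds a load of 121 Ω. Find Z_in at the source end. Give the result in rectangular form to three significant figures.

λ = v/f = 0.7·c / 114 MHz = 1.84 m
βl = 2π·l/λ = 2π × 0.204 = 73.3°
tan(βl) = tan(73.3°) = 3.33
Z_in = Z_0·(Z_L + jZ_0·tanβl)/(Z_0 + jZ_L·tanβl)
     = 50·(121 + j167)/(50 + j403)

Z_in ≈ 22.2 − j12.3 Ω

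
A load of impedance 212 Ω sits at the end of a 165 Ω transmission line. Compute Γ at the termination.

Γ = (Z_L − Z_0)/(Z_L + Z_0) = (212 − 165)/(212 + 165) = 47/377

Γ = 0.125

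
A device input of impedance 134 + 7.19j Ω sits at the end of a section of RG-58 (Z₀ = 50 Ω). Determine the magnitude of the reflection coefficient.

Γ = (Z_L − Z_0)/(Z_L + Z_0) = (84 + j7.19)/(184 + j7.19)
|Γ| = 84.3/184

|Γ| ≈ 0.458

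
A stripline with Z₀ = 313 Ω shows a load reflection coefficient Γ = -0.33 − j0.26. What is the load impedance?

Z_L = Z_0·(1 + Γ)/(1 − Γ) = 313·(0.67 − j0.26)/(1.33 + j0.26)

Z_L ≈ 140 − j88.6 Ω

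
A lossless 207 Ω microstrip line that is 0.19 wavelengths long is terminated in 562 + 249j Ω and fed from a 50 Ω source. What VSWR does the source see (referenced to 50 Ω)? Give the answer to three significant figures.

βl = 2π × 0.19 = 68.4°
tan(βl) = 2.53
Z_in = Z_0·(Z_L + jZ_0·tanβl)/(Z_0 + jZ_L·tanβl) = 81 − j106 Ω
Γ_s = (Z_in − Z_s)/(Z_in + Z_s) = (31 − j106)/(131 − j106), |Γ_s| = 0.655
VSWR = (1 + |Γ_s|)/(1 − |Γ_s|)

VSWR ≈ 4.8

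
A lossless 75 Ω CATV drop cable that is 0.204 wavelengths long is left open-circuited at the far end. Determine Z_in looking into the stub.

βl = 2π × 0.204 = 73.4°
tan(βl) = 3.36
For an open-circuited stub, Z_in = −jZ_0·cot(βl) = −jZ_0/tan(βl)

Z_in ≈ −j22.3 Ω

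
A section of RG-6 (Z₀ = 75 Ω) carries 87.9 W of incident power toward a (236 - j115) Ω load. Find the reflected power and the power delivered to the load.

|Γ| = |(161 − j115)/(311 − j115)| = 0.597
|Γ|² = 0.356
P_refl = |Γ|²·P_inc = 31.3 W, P_del = (1 − |Γ|²)·P_inc = 56.6 W

P_reflected ≈ 31.3 W; P_delivered ≈ 56.6 W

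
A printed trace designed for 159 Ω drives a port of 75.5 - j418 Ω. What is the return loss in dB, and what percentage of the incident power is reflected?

Γ = (-83.5 − j418)/(234.5 − j418), |Γ| = 0.889
RL = −20·log₁₀(0.889) = 1.02 dB
P_refl/P_inc = |Γ|² = 0.791

RL ≈ 1.02 dB; 79.1% of incident power reflected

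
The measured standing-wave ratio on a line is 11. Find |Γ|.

|Γ| = (S − 1)/(S + 1) = (11 − 1)/(11 + 1) = 10/12

|Γ| ≈ 0.833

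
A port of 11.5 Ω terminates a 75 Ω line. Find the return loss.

Γ = (11.5 − 75)/(11.5 + 75) = -0.734
RL = −20·log₁₀|Γ| = −20·log₁₀(0.734)

RL ≈ 2.68 dB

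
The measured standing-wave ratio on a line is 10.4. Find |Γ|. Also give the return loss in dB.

|Γ| ≈ 0.825; return loss ≈ 1.68 dB

|Γ| = (S − 1)/(S + 1) = (10.4 − 1)/(10.4 + 1) = 9.4/11.4
RL = −20·log₁₀|Γ| = −20·log₁₀(0.825)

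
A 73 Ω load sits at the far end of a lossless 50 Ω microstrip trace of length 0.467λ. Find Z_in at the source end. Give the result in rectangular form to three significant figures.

βl = 2π × 0.467 = 168°
tan(βl) = tan(168°) = -0.21
Z_in = Z_0·(Z_L + jZ_0·tanβl)/(Z_0 + jZ_L·tanβl)
     = 50·(73 − j10.5)/(50 − j15.4)

Z_in ≈ 69.7 + j10.9 Ω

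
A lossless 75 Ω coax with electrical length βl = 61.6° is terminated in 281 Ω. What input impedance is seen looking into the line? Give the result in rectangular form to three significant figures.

Z_in ≈ 25.3 − j36.9 Ω

tan(βl) = tan(61.6°) = 1.85
Z_in = Z_0·(Z_L + jZ_0·tanβl)/(Z_0 + jZ_L·tanβl)
     = 75·(281 + j139)/(75 + j520)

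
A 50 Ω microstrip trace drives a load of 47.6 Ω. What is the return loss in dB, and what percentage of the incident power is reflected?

Γ = (47.6 − 50)/(47.6 + 50) = -0.0246
RL = −20·log₁₀(0.0246) = 32.2 dB
P_refl/P_inc = |Γ|² = 0.000605

RL ≈ 32.2 dB; 0.0605% of incident power reflected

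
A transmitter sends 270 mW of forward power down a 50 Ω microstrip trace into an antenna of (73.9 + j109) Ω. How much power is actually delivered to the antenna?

P_delivered ≈ 147 mW

|Γ| = |(23.9 + j109)/(123.9 + j109)| = 0.676
|Γ|² = 0.457
P_refl = |Γ|²·P_inc = 123 mW, P_del = (1 − |Γ|²)·P_inc = 147 mW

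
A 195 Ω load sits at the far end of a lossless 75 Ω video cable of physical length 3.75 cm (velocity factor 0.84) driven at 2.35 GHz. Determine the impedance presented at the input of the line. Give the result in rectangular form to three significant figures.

Z_in ≈ 40.8 + j42.9 Ω

λ = v/f = 0.84·c / 2.35 GHz = 0.107 m
βl = 2π·l/λ = 2π × 0.35 = 126°
tan(βl) = tan(126°) = -1.38
Z_in = Z_0·(Z_L + jZ_0·tanβl)/(Z_0 + jZ_L·tanβl)
     = 75·(195 − j104)/(75 − j269)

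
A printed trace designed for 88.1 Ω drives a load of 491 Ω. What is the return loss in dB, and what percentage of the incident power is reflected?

Γ = (491 − 88.1)/(491 + 88.1) = 0.696
RL = −20·log₁₀(0.696) = 3.15 dB
P_refl/P_inc = |Γ|² = 0.484

RL ≈ 3.15 dB; 48.4% of incident power reflected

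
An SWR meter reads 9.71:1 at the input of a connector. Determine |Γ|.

|Γ| ≈ 0.813

|Γ| = (S − 1)/(S + 1) = (9.71 − 1)/(9.71 + 1) = 8.71/10.7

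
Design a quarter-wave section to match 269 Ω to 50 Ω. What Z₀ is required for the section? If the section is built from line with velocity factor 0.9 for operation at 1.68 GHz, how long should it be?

Z_qwt = √(Z_0·R_L) = √(50 × 269) = √13450
λ = 0.9·c/f = 0.161 m, so l = λ/4 = 0.0402 m

Z_qwt ≈ 116 Ω; length ≈ 4.02 cm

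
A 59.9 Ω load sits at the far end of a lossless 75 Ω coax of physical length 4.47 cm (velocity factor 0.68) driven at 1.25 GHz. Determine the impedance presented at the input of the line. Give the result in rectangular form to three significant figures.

Z_in ≈ 92.7 − j6.22 Ω

λ = v/f = 0.68·c / 1.25 GHz = 0.163 m
βl = 2π·l/λ = 2π × 0.274 = 98.6°
tan(βl) = tan(98.6°) = -6.61
Z_in = Z_0·(Z_L + jZ_0·tanβl)/(Z_0 + jZ_L·tanβl)
     = 75·(59.9 − j496)/(75 − j396)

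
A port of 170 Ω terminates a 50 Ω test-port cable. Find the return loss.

Γ = (170 − 50)/(170 + 50) = 0.545
RL = −20·log₁₀|Γ| = −20·log₁₀(0.545)

RL ≈ 5.26 dB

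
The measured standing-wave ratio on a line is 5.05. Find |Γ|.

|Γ| ≈ 0.669

|Γ| = (S − 1)/(S + 1) = (5.05 − 1)/(5.05 + 1) = 4.05/6.05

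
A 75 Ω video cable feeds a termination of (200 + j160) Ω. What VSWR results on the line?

VSWR ≈ 4.53

Γ = (Z_L − Z_0)/(Z_L + Z_0) = (125 + j160)/(275 + j160)
|Γ| = 203/318 = 0.638
VSWR = (1 + |Γ|)/(1 − |Γ|) = 1.64/0.362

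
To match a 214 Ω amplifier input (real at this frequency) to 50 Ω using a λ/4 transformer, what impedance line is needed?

Z_qwt ≈ 103 Ω

Z_qwt = √(Z_0·R_L) = √(50 × 214) = √10700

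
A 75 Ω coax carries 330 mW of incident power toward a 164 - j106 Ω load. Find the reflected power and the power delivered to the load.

P_reflected ≈ 92.5 mW; P_delivered ≈ 238 mW

|Γ| = |(89 − j106)/(239 − j106)| = 0.529
|Γ|² = 0.28
P_refl = |Γ|²·P_inc = 92.5 mW, P_del = (1 − |Γ|²)·P_inc = 238 mW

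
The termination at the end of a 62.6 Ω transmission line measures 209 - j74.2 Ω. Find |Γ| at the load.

|Γ| ≈ 0.583

Γ = (Z_L − Z_0)/(Z_L + Z_0) = (146.4 − j74.2)/(271.6 − j74.2)
|Γ| = 164/282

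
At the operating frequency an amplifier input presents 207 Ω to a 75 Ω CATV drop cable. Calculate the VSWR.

For a purely resistive load, VSWR = R_L/Z_0 or Z_0/R_L (whichever > 1) = 207/75

VSWR ≈ 2.76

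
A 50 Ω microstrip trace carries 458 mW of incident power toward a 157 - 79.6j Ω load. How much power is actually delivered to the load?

P_delivered ≈ 292 mW

|Γ| = |(107 − j79.6)/(207 − j79.6)| = 0.601
|Γ|² = 0.362
P_refl = |Γ|²·P_inc = 166 mW, P_del = (1 − |Γ|²)·P_inc = 292 mW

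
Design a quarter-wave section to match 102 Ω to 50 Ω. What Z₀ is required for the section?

Z_qwt = √(Z_0·R_L) = √(50 × 102) = √5100

Z_qwt ≈ 71.4 Ω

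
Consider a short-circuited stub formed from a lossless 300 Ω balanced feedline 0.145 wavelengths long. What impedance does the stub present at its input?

βl = 2π × 0.145 = 52.2°
tan(βl) = 1.29
For a short-circuited stub, Z_in = jZ_0·tan(βl)

Z_in ≈ +j387 Ω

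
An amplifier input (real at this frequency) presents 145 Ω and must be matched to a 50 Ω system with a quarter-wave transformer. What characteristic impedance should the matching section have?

Z_qwt = √(Z_0·R_L) = √(50 × 145) = √7250

Z_qwt ≈ 85.1 Ω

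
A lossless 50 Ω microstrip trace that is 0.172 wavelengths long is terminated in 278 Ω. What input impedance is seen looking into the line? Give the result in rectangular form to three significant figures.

βl = 2π × 0.172 = 61.9°
tan(βl) = tan(61.9°) = 1.87
Z_in = Z_0·(Z_L + jZ_0·tanβl)/(Z_0 + jZ_L·tanβl)
     = 50·(278 + j93.7)/(50 + j521)

Z_in ≈ 11.4 − j25.6 Ω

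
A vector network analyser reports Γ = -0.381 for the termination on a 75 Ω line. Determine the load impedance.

Z_L = Z_0·(1 + Γ)/(1 − Γ) = 75·(0.619)/(1.38)

Z_L ≈ 33.6 Ω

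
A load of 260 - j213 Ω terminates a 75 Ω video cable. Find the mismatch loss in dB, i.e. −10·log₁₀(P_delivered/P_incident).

Γ = (185 − j213)/(335 − j213), |Γ| = 0.711
|Γ|² = 0.505, so P_del/P_inc = 1 − |Γ|² = 0.495
ML = −10·log₁₀(1 − |Γ|²)

mismatch loss ≈ 3.05 dB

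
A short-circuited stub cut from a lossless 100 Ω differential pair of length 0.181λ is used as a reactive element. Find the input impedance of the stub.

βl = 2π × 0.181 = 65.2°
tan(βl) = 2.16
For a short-circuited stub, Z_in = jZ_0·tan(βl)

Z_in ≈ +j216 Ω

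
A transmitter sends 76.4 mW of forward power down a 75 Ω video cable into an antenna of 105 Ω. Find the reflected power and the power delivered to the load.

P_reflected ≈ 2.12 mW; P_delivered ≈ 74.3 mW

Γ = (105 − 75)/(105 + 75) = 0.167
|Γ|² = 0.0278
P_refl = |Γ|²·P_inc = 2.12 mW, P_del = (1 − |Γ|²)·P_inc = 74.3 mW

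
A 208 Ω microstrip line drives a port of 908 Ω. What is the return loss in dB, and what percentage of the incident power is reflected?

Γ = (908 − 208)/(908 + 208) = 0.627
RL = −20·log₁₀(0.627) = 4.05 dB
P_refl/P_inc = |Γ|² = 0.393

RL ≈ 4.05 dB; 39.3% of incident power reflected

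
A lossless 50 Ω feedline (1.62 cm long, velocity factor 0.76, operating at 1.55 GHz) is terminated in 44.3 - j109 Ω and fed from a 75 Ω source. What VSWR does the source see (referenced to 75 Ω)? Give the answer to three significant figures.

λ = v/f = 0.76·c / 1.55 GHz = 0.147 m
βl = 2π·l/λ = 2π × 0.11 = 39.6°
tan(βl) = 0.829
Z_in = Z_0·(Z_L + jZ_0·tanβl)/(Z_0 + jZ_L·tanβl) = 8.88 − j26.4 Ω
Γ_s = (Z_in − Z_s)/(Z_in + Z_s) = (-66.1 − j26.4)/(83.9 − j26.4), |Γ_s| = 0.81
VSWR = (1 + |Γ_s|)/(1 − |Γ_s|)

VSWR ≈ 9.51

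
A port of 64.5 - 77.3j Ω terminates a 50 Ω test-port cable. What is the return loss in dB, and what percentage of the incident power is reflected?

RL ≈ 4.89 dB; 32.4% of incident power reflected

Γ = (14.5 − j77.3)/(114.5 − j77.3), |Γ| = 0.569
RL = −20·log₁₀(0.569) = 4.89 dB
P_refl/P_inc = |Γ|² = 0.324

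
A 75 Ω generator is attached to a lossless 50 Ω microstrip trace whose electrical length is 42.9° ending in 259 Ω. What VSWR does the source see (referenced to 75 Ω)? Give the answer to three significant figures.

tan(βl) = 0.929
Z_in = Z_0·(Z_L + jZ_0·tanβl)/(Z_0 + jZ_L·tanβl) = 20 − j49.7 Ω
Γ_s = (Z_in − Z_s)/(Z_in + Z_s) = (-55 − j49.7)/(95 − j49.7), |Γ_s| = 0.692
VSWR = (1 + |Γ_s|)/(1 − |Γ_s|)

VSWR ≈ 5.49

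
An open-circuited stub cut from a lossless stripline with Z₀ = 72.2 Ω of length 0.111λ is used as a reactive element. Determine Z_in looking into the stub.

Z_in ≈ −j86.2 Ω

βl = 2π × 0.111 = 40°
tan(βl) = 0.838
For an open-circuited stub, Z_in = −jZ_0·cot(βl) = −jZ_0/tan(βl)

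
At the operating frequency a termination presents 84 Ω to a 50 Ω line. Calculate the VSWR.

For a purely resistive load, VSWR = R_L/Z_0 or Z_0/R_L (whichever > 1) = 84/50

VSWR ≈ 1.68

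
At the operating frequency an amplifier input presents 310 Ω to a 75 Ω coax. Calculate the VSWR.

VSWR ≈ 4.13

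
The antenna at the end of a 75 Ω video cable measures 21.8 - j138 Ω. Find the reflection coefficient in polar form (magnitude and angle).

Γ ≈ 0.877 ∠ -56.1°

Γ = (Z_L − Z_0)/(Z_L + Z_0) = (-53.2 − j138)/(96.8 − j138)
|Γ| = 148/169 = 0.877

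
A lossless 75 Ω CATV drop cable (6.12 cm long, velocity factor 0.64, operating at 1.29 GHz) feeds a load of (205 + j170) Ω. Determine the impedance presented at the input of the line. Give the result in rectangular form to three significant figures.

λ = v/f = 0.64·c / 1.29 GHz = 0.149 m
βl = 2π·l/λ = 2π × 0.411 = 148°
tan(βl) = tan(148°) = -0.624
Z_in = Z_0·(Z_L + jZ_0·tanβl)/(Z_0 + jZ_L·tanβl)
     = 75·(205 + j123)/(181 − j128)

Z_in ≈ 32.6 + j74 Ω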